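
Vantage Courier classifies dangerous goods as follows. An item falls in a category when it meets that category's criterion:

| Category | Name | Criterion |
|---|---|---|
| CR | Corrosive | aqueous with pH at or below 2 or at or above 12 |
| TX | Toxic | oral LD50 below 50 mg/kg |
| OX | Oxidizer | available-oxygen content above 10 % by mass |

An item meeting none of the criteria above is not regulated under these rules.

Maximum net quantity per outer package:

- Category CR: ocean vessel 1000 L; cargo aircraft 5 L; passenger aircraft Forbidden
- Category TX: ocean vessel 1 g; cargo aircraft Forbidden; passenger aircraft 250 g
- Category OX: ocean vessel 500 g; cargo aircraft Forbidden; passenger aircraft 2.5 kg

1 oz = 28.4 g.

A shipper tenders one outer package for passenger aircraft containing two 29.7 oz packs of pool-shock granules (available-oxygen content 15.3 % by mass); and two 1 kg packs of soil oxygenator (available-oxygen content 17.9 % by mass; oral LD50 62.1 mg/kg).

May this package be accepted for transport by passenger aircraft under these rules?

No

Pool-shock granules: available-oxygen content 15.3 % by mass > 10 % by mass → Category OX (Oxidizer).
Soil oxygenator: available-oxygen content 17.9 % by mass > 10 % by mass → Category OX (Oxidizer).
Category OX net quantity: (two 29.7 oz packs = 1686.96 g) + (two 1 kg packs = 2 kg) = 3686.96 g.
3686.96 g exceeds the passenger aircraft limit of 2.5 kg for Category OX.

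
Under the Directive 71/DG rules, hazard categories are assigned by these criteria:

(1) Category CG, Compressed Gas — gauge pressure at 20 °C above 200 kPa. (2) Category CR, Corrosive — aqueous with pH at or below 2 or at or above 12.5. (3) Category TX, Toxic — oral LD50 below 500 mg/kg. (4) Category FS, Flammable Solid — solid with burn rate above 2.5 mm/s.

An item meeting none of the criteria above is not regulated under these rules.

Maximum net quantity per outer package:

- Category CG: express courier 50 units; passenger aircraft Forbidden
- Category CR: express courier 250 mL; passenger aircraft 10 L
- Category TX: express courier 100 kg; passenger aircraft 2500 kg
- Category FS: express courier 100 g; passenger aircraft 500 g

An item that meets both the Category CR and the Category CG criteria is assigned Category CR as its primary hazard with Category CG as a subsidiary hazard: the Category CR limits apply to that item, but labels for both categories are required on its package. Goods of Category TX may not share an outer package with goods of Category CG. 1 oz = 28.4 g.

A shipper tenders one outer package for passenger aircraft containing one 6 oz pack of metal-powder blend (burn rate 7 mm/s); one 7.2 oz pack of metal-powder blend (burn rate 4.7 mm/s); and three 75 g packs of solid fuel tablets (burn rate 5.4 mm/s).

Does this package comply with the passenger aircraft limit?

The metal-powder blend has burn rate 7 mm/s, which is > 2.5 mm/s, so it is Category FS (Flammable Solid).
With burn rate 4.7 mm/s (> 2.5 mm/s), the metal-powder blend falls in Category FS.
With burn rate 5.4 mm/s (> 2.5 mm/s), the solid fuel tablets fall in Category FS.
Total Category FS: (one 6 oz pack = 170.4 g) + (one 7.2 oz pack = 204.48 g) + (three 75 g packs = 225 g) = 599.88 g.
That exceeds the Category FS passenger aircraft limit of 500 g.

No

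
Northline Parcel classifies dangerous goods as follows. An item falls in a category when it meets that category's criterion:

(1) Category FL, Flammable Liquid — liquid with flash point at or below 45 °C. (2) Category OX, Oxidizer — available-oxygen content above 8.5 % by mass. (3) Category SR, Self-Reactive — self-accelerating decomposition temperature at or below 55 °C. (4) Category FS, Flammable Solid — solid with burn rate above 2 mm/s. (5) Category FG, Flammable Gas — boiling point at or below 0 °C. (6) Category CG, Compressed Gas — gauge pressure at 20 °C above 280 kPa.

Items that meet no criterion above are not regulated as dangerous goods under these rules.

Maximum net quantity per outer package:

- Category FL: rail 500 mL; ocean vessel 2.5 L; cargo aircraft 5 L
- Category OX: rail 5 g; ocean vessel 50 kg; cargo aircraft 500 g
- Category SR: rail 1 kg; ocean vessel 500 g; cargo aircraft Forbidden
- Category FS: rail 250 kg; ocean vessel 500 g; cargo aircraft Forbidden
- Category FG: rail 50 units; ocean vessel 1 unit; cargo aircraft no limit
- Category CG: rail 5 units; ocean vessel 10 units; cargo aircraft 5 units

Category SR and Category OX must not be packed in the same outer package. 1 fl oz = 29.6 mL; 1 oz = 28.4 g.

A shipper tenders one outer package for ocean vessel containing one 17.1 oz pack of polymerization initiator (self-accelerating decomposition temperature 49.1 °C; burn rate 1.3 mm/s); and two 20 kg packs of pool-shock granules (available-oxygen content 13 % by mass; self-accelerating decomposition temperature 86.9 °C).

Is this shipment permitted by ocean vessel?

No

Self-accelerating decomposition temperature 49.1 °C meets the Category SR criterion (Self-Reactive), so the polymerization initiator is Category SR.
Available-oxygen content 13 % by mass meets the Category OX criterion (Oxidizer), so the pool-shock granules are Category OX.
Category SR quantity: one 17.1 oz pack = 485.64 g.
485.64 g is within the ocean vessel limit of 500 g for Category SR.
Category OX quantity: two 20 kg packs = 40 kg.
That is within the Category OX ocean vessel limit of 50 kg.
Category SR and Category OX may not share an outer package.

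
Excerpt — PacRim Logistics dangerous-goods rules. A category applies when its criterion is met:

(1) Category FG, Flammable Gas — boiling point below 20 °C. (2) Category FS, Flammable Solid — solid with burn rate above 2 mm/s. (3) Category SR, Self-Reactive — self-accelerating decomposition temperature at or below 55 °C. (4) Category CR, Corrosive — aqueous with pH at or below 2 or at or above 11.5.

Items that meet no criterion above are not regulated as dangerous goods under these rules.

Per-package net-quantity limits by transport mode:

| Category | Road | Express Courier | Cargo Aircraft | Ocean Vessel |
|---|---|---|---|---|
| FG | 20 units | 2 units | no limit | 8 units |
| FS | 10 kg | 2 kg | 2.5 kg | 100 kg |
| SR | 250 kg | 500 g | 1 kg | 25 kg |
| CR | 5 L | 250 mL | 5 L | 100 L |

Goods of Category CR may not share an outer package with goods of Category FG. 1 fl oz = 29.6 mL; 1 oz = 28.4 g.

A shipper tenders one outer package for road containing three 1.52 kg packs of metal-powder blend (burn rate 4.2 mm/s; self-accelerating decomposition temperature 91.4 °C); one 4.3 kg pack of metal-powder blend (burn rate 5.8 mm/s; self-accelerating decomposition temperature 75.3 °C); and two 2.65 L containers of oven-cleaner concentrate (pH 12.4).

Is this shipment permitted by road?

No

Burn rate 4.2 mm/s meets the Category FS criterion (Flammable Solid), so the metal-powder blend is Category FS.
Metal-powder blend: burn rate 5.8 mm/s > 2 mm/s → Category FS (Flammable Solid).
The oven-cleaner concentrate has pH 12.4, which is ≥ 11.5, so it is Category CR (Corrosive).
Total Category FS: (three 1.52 kg packs = 4.56 kg) + 4.3 kg = 8.86 kg.
That is within the Category FS road limit of 10 kg.
Category CR quantity: two 2.65 L containers = 5.3 L.
That exceeds the Category CR road limit of 5 L.
The segregation rule (Category CR with Category FG) does not apply to Category FS with Category CR.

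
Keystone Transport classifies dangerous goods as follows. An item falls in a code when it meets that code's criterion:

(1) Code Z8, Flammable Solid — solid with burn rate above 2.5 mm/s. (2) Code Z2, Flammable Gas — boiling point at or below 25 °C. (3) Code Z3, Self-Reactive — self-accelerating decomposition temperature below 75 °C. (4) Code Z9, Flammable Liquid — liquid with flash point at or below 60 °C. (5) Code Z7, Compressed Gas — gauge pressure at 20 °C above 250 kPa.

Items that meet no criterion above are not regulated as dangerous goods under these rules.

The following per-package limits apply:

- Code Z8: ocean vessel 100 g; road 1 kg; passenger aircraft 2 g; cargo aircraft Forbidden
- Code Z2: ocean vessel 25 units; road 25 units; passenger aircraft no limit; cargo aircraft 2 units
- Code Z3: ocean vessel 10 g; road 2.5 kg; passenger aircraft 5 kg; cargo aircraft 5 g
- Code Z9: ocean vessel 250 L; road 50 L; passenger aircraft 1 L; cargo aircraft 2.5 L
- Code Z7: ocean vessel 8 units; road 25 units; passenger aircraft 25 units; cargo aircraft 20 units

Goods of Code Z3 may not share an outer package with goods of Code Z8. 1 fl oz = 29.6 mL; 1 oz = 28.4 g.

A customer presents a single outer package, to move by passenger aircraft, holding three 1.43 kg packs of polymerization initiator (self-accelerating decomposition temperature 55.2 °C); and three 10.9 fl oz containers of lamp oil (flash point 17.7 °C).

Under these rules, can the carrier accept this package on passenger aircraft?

Polymerization initiator: self-accelerating decomposition temperature 55.2 °C < 75 °C → Code Z3 (Self-Reactive).
Lamp oil: flash point 17.7 °C ≤ 60 °C → Code Z9 (Flammable Liquid).
Code Z3 quantity: three 1.43 kg packs = 4.29 kg.
4.29 kg is within the passenger aircraft limit of 5 kg for Code Z3.
Code Z9 quantity: three 10.9 fl oz containers = 967.92 mL.
967.92 mL ≤ 1 L (passenger aircraft limit, Code Z9) — within limit.
The segregation rule (Code Z3 with Code Z8) does not apply to Code Z3 with Code Z9.
Every hazard code is within its passenger aircraft limit and no segregation rule is violated.

Yes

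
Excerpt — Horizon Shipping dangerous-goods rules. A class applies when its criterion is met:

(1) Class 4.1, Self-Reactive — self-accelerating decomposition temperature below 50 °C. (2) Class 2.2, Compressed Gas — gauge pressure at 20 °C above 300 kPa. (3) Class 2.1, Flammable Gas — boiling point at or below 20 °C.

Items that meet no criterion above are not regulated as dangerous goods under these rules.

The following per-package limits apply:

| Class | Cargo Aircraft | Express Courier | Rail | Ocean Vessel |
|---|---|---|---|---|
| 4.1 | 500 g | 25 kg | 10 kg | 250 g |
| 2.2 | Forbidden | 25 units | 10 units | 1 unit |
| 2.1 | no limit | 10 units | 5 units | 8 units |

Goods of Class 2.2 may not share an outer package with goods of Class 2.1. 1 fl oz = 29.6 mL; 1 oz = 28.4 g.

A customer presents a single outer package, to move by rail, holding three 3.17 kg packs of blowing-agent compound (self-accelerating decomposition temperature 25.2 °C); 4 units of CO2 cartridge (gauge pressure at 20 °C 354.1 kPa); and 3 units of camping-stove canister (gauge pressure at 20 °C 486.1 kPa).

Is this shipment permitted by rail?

Yes

Self-accelerating decomposition temperature 25.2 °C meets the Class 4.1 criterion (Self-Reactive), so the blowing-agent compound is Class 4.1.
The CO2 cartridge has gauge pressure at 20 °C 354.1 kPa, which is > 300 kPa, so it is Class 2.2 (Compressed Gas).
The camping-stove canister has gauge pressure at 20 °C 486.1 kPa, which is > 300 kPa, so it is Class 2.2 (Compressed Gas).
Total Class 2.2: 4 units + 3 units = 7 units.
That is within the Class 2.2 rail limit of 10 units.
Class 4.1 quantity: three 3.17 kg packs = 9.51 kg.
9.51 kg ≤ 10 kg (rail limit, Class 4.1) — within limit.
The segregation rule (Class 2.2 with Class 2.1) does not apply to Class 2.2 with Class 4.1.
Every hazard class is within its rail limit and no segregation rule is violated.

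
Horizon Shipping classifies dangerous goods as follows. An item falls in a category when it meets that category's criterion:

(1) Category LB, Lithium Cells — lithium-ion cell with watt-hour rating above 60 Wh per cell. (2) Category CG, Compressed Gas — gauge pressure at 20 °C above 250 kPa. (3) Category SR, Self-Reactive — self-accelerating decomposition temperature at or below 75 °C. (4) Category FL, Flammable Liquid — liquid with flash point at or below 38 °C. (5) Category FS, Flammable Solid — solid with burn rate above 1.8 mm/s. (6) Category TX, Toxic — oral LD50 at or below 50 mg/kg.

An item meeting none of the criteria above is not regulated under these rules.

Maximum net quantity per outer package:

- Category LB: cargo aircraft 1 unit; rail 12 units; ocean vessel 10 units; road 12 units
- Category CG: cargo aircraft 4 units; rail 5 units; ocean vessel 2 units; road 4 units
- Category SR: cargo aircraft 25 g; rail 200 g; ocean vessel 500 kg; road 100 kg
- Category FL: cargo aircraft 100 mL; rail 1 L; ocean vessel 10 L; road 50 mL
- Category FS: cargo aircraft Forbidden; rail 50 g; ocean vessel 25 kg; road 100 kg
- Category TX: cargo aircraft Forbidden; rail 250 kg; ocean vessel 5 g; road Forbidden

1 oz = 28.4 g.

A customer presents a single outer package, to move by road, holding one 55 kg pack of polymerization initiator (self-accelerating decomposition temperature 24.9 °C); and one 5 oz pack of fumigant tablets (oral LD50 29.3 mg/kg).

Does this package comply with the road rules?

Polymerization initiator: self-accelerating decomposition temperature 24.9 °C ≤ 75 °C → Category SR (Self-Reactive).
With oral LD50 29.3 mg/kg (≤ 50 mg/kg), the fumigant tablets fall in Category TX.
Category SR quantity: 55 kg.
That is within the Category SR road limit of 100 kg.
Category TX quantity: one 5 oz pack = 142 g.
By road, Category TX is Forbidden regardless of quantity.

No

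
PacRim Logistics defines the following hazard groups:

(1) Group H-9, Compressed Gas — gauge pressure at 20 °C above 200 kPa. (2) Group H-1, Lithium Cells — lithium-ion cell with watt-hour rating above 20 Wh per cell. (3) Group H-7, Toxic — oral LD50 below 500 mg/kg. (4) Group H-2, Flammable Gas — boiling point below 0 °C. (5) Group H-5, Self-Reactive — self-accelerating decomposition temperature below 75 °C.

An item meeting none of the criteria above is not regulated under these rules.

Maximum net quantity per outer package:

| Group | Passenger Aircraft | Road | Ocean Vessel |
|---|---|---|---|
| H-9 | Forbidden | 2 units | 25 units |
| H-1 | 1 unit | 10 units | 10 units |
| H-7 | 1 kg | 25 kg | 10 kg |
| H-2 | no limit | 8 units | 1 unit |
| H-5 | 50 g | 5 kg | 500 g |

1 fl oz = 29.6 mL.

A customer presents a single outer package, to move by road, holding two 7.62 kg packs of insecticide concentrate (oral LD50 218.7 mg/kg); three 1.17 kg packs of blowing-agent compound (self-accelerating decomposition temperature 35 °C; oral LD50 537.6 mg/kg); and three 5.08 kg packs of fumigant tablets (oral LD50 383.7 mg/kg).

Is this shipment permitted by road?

Insecticide concentrate: oral LD50 218.7 mg/kg < 500 mg/kg → Group H-7 (Toxic).
Self-accelerating decomposition temperature 35 °C meets the Group H-5 criterion (Self-Reactive), so the blowing-agent compound is Group H-5.
Fumigant tablets: oral LD50 383.7 mg/kg < 500 mg/kg → Group H-7 (Toxic).
Group H-5 quantity: three 1.17 kg packs = 3.51 kg.
3.51 kg ≤ 5 kg (road limit, Group H-5) — within limit.
Group H-7 net quantity: (two 7.62 kg packs = 15.24 kg) + (three 5.08 kg packs = 15.24 kg) = 30.48 kg.
That exceeds the Group H-7 road limit of 25 kg.

No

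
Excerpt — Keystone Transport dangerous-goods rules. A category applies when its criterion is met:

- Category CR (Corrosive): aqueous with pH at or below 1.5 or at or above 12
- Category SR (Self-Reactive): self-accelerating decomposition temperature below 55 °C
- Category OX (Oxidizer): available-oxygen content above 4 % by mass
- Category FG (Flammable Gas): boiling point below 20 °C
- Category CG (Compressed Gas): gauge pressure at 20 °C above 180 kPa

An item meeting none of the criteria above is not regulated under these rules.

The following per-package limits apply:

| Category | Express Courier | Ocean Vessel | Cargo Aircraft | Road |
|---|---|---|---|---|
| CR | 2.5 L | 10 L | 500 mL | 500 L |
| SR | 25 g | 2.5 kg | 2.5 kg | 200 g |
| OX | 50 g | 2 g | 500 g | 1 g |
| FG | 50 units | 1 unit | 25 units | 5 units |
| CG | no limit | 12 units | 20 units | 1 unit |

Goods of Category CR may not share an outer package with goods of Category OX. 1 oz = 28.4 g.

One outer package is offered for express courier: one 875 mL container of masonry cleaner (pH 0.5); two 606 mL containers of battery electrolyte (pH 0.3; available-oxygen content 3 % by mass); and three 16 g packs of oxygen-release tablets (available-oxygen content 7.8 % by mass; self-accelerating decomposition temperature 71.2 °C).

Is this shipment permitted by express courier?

Masonry cleaner: pH 0.5 ≤ 1.5 → Category CR (Corrosive).
Battery electrolyte: pH 0.3 ≤ 1.5 → Category CR (Corrosive).
The oxygen-release tablets have available-oxygen content 7.8 % by mass, which is > 4 % by mass, so they are Category OX (Oxidizer).
Total Category CR: 875 mL + (two 606 mL containers = 1.212 L) = 2.087 L.
2.087 L ≤ 2.5 L (express courier limit, Category CR) — within limit.
Category OX quantity: three 16 g packs = 48 g.
48 g ≤ 50 g (express courier limit, Category OX) — within limit.
Category CR and Category OX may not share an outer package.

No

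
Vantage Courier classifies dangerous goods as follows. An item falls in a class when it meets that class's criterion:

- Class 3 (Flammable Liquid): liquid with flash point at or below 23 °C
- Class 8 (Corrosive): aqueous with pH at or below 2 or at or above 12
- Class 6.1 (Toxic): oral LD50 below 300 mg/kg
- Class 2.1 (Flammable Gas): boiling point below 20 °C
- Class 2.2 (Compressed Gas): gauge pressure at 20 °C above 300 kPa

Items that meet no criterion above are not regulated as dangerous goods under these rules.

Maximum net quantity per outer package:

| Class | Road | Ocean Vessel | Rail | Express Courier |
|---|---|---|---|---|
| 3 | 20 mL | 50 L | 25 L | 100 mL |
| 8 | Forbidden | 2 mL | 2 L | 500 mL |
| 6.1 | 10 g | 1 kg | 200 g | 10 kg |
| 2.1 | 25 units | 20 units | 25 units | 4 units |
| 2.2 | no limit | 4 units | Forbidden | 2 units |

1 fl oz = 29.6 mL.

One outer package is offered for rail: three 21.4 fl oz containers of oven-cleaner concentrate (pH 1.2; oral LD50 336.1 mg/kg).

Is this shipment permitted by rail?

Yes

The oven-cleaner concentrate has pH 1.2, which is ≤ 2, so it is Class 8 (Corrosive).
Class 8 quantity: three 21.4 fl oz containers = 1900.32 mL.
1900.32 mL ≤ 2 L (rail limit, Class 8) — within limit.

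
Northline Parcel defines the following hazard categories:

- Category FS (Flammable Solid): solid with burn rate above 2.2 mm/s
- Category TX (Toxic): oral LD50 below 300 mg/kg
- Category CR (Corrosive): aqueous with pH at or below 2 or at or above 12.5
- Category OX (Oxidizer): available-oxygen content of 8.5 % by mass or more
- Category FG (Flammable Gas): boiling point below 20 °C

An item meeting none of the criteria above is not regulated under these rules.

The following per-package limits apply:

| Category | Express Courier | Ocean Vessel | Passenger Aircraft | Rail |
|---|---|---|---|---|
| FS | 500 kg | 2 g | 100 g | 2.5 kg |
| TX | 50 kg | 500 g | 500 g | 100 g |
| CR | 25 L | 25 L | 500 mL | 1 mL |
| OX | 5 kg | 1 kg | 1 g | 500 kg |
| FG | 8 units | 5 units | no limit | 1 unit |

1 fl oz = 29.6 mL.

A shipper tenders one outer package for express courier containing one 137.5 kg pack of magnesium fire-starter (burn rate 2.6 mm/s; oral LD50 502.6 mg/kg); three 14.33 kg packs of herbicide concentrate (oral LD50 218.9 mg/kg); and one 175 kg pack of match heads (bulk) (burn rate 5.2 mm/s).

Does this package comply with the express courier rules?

Yes

Burn rate 2.6 mm/s meets the Category FS criterion (Flammable Solid), so the magnesium fire-starter is Category FS.
The herbicide concentrate has oral LD50 218.9 mg/kg, which is < 300 mg/kg, so it is Category TX (Toxic).
Match heads (bulk): burn rate 5.2 mm/s > 2.2 mm/s → Category FS (Flammable Solid).
Category FS net quantity: 137.5 kg + 175 kg = 312.5 kg.
That is within the Category FS express courier limit of 500 kg.
Category TX quantity: three 14.33 kg packs = 42.99 kg.
42.99 kg is within the express courier limit of 50 kg for Category TX.
Every hazard category is within its express courier limit and no segregation rule is violated.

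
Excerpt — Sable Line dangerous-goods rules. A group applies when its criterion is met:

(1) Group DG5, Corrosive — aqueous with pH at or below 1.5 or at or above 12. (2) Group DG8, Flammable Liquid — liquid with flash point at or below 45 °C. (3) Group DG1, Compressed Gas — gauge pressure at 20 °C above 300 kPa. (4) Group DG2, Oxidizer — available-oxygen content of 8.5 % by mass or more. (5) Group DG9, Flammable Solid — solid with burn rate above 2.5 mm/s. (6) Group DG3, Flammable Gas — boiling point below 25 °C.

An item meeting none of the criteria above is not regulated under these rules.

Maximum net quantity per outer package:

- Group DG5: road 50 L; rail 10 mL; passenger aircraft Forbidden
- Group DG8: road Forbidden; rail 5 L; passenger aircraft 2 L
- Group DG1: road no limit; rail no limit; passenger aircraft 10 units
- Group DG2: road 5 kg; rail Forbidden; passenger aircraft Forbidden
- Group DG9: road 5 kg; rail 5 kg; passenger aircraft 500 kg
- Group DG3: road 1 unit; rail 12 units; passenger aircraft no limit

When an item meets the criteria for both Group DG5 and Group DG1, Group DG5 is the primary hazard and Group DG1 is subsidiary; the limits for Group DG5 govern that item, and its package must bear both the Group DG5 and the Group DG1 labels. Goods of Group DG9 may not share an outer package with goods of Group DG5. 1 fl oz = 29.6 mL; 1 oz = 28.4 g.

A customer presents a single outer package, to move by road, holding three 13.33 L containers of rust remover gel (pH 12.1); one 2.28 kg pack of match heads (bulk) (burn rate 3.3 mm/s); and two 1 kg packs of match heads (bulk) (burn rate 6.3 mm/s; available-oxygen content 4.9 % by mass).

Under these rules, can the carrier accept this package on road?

Rust remover gel: pH 12.1 ≥ 12 → Group DG5 (Corrosive).
Burn rate 3.3 mm/s meets the Group DG9 criterion (Flammable Solid), so the match heads (bulk) are Group DG9.
The match heads (bulk) have burn rate 6.3 mm/s, which is > 2.5 mm/s, so they are Group DG9 (Flammable Solid).
Total Group DG9: 2.28 kg + (two 1 kg packs = 2 kg) = 4.28 kg.
4.28 kg is within the road limit of 5 kg for Group DG9.
Group DG5 quantity: three 13.33 L containers = 39.99 L.
39.99 L ≤ 50 L (road limit, Group DG5) — within limit.
Group DG9 and Group DG5 may not share an outer package.

No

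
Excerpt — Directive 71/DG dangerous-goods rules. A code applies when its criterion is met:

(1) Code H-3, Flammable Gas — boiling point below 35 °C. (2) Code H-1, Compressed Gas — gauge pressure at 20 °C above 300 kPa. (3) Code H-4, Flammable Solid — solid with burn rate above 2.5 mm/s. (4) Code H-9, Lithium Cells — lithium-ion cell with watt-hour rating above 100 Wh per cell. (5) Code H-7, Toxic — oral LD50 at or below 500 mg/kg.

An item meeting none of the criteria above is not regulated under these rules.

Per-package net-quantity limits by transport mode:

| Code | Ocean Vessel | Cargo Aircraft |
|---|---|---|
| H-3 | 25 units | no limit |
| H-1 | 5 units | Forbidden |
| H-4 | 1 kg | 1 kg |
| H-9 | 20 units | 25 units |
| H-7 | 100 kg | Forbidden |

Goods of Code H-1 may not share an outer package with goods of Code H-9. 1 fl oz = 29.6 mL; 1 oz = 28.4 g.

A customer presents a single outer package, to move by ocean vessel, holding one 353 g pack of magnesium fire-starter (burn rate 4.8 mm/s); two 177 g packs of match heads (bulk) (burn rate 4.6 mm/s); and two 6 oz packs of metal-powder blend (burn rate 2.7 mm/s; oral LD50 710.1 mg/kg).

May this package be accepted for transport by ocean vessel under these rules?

No

The magnesium fire-starter has burn rate 4.8 mm/s, which is > 2.5 mm/s, so it is Code H-4 (Flammable Solid).
Burn rate 4.6 mm/s meets the Code H-4 criterion (Flammable Solid), so the match heads (bulk) are Code H-4.
Metal-powder blend: burn rate 2.7 mm/s > 2.5 mm/s → Code H-4 (Flammable Solid).
Total Code H-4: 353 g + (two 177 g packs = 354 g) + (two 6 oz packs = 340.8 g) = 1047.8 g.
1047.8 g > 1 kg (ocean vessel limit, Code H-4) — over the limit.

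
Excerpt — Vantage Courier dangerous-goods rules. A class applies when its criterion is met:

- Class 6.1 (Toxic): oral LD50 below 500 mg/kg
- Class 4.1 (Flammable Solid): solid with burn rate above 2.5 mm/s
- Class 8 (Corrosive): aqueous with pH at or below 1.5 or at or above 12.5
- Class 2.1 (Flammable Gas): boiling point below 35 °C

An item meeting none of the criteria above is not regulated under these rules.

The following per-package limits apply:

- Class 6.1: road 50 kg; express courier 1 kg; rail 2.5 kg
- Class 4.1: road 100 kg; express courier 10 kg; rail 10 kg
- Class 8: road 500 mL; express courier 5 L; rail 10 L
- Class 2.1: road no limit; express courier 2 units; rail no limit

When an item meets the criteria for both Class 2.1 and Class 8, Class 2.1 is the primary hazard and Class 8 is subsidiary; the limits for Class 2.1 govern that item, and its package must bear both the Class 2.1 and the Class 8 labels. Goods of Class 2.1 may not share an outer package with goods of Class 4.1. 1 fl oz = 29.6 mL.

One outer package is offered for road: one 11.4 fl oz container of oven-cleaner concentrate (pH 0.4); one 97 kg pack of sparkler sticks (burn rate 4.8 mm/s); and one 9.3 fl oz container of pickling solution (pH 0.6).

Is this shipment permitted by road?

No

Oven-cleaner concentrate: pH 0.4 ≤ 1.5 → Class 8 (Corrosive).
With burn rate 4.8 mm/s (> 2.5 mm/s), the sparkler sticks fall in Class 4.1.
pH 0.6 meets the Class 8 criterion (Corrosive), so the pickling solution is Class 8.
Class 4.1 quantity: 97 kg.
97 kg is within the road limit of 100 kg for Class 4.1.
Class 8 net quantity: (one 11.4 fl oz container = 337.44 mL) + (one 9.3 fl oz container = 275.28 mL) = 612.72 mL.
612.72 mL exceeds the road limit of 500 mL for Class 8.
The segregation rule (Class 2.1 with Class 4.1) does not apply to Class 4.1 with Class 8.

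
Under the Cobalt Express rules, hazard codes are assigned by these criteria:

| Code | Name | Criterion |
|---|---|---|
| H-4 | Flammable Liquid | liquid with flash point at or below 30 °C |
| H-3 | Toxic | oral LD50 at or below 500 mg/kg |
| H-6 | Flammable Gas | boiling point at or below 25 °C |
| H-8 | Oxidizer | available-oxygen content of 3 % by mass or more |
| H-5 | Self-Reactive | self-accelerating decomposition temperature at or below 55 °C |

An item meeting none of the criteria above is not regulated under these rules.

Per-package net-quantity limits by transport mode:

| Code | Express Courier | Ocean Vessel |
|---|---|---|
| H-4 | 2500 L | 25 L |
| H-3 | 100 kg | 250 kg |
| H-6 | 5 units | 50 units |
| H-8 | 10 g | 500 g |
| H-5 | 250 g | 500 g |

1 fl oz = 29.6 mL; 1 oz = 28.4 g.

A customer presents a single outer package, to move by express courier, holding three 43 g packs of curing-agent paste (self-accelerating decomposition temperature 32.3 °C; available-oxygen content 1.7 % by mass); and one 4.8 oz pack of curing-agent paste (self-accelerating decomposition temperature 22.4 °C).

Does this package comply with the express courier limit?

Curing-agent paste: self-accelerating decomposition temperature 32.3 °C ≤ 55 °C → Code H-5 (Self-Reactive).
Self-accelerating decomposition temperature 22.4 °C meets the Code H-5 criterion (Self-Reactive), so the curing-agent paste is Code H-5.
Code H-5 net quantity: (three 43 g packs = 129 g) + (one 4.8 oz pack = 136.32 g) = 265.32 g.
265.32 g > 250 g (express courier limit, Code H-5) — over the limit.

No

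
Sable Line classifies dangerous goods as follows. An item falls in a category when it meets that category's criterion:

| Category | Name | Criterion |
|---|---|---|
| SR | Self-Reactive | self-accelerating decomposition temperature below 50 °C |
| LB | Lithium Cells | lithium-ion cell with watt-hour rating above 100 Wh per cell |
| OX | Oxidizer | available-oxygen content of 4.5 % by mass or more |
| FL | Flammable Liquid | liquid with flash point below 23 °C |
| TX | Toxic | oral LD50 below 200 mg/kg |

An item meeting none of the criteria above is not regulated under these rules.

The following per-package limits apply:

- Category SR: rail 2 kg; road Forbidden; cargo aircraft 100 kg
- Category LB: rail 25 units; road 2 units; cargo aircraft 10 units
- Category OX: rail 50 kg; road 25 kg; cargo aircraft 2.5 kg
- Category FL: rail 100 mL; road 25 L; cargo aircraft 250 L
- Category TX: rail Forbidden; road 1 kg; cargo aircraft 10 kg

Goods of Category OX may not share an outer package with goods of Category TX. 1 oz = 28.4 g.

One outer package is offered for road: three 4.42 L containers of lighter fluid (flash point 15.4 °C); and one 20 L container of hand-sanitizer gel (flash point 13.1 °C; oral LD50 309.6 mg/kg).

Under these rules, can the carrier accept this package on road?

Lighter fluid: flash point 15.4 °C < 23 °C → Category FL (Flammable Liquid).
Flash point 13.1 °C meets the Category FL criterion (Flammable Liquid), so the hand-sanitizer gel is Category FL.
Total Category FL: (three 4.42 L containers = 13.26 L) + 20 L = 33.26 L.
33.26 L > 25 L (road limit, Category FL) — over the limit.

No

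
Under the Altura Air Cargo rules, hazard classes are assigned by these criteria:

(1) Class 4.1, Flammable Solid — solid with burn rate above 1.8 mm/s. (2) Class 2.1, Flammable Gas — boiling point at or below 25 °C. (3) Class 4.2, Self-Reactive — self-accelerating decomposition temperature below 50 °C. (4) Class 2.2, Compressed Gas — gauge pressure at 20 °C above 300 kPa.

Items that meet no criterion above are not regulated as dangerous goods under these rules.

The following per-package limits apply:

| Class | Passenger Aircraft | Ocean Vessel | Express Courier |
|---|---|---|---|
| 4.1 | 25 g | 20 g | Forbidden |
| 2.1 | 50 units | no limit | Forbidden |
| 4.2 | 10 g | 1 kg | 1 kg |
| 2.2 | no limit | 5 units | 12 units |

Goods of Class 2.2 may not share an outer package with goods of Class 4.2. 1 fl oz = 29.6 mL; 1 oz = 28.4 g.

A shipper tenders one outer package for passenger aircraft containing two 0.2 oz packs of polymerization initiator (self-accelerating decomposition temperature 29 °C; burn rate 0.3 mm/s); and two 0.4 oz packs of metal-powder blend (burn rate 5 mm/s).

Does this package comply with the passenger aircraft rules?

Self-accelerating decomposition temperature 29 °C meets the Class 4.2 criterion (Self-Reactive), so the polymerization initiator is Class 4.2.
Burn rate 5 mm/s meets the Class 4.1 criterion (Flammable Solid), so the metal-powder blend is Class 4.1.
Class 4.1 quantity: two 0.4 oz packs = 22.72 g.
22.72 g ≤ 25 g (passenger aircraft limit, Class 4.1) — within limit.
Class 4.2 quantity: two 0.2 oz packs = 11.36 g.
11.36 g > 10 g (passenger aircraft limit, Class 4.2) — over the limit.
The segregation rule (Class 2.2 with Class 4.2) does not apply to Class 4.1 with Class 4.2.

No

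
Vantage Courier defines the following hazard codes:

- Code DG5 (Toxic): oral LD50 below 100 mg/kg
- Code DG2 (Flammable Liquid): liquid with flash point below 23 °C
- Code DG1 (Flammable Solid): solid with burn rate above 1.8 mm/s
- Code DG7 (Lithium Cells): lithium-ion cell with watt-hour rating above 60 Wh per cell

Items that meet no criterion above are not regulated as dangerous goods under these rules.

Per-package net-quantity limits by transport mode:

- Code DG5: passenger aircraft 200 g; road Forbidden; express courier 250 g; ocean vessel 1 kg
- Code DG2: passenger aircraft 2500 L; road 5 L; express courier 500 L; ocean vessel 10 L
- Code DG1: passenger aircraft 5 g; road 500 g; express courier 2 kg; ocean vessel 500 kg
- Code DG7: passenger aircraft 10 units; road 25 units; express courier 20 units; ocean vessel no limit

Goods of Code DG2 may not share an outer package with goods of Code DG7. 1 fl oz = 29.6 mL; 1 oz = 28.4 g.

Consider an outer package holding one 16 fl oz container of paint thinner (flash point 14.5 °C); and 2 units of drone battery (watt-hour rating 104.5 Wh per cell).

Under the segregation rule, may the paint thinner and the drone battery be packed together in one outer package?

No

With flash point 14.5 °C (< 23 °C), the paint thinner falls in Code DG2.
The drone battery has watt-hour rating 104.5 Wh per cell, which is > 60 Wh per cell, so it is Code DG7 (Lithium Cells).
Code DG2 and Code DG7 may not share an outer package.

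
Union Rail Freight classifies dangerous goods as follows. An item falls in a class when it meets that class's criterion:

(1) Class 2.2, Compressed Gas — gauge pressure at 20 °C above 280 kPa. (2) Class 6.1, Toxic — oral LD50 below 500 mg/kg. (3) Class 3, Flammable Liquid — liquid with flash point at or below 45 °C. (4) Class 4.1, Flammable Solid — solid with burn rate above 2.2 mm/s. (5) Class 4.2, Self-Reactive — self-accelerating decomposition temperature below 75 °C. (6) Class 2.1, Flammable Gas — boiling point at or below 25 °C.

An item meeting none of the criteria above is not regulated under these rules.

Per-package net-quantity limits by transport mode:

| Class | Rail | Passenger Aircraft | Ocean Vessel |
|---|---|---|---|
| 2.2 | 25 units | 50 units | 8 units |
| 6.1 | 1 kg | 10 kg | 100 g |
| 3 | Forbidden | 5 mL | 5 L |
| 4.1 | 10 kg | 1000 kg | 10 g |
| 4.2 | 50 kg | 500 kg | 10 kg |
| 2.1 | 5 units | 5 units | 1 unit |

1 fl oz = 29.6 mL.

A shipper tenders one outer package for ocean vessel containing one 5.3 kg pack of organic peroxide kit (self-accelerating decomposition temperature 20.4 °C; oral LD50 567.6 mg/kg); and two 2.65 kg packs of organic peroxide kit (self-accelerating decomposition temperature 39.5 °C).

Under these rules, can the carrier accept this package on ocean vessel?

No

The organic peroxide kit has self-accelerating decomposition temperature 20.4 °C, which is < 75 °C, so it is Class 4.2 (Self-Reactive).
Organic peroxide kit: self-accelerating decomposition temperature 39.5 °C < 75 °C → Class 4.2 (Self-Reactive).
Class 4.2 net quantity: 5.3 kg + (two 2.65 kg packs = 5.3 kg) = 10.6 kg.
10.6 kg exceeds the ocean vessel limit of 10 kg for Class 4.2.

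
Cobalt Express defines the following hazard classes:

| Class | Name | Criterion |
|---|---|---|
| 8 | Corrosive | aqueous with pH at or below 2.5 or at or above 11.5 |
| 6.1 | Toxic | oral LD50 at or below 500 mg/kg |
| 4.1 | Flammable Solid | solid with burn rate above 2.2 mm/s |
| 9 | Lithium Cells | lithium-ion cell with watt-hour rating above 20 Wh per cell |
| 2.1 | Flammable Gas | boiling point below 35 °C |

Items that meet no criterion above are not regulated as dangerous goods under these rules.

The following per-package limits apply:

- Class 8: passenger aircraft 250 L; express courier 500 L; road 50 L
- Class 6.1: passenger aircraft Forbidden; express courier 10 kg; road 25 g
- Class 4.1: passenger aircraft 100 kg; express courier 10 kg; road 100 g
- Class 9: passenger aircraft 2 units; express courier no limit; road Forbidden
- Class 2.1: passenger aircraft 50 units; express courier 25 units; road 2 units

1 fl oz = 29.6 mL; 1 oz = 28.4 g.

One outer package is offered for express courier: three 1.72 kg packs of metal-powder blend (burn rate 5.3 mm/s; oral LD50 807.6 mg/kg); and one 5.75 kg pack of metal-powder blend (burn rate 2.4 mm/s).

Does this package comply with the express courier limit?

No

Metal-powder blend: burn rate 5.3 mm/s > 2.2 mm/s → Class 4.1 (Flammable Solid).
Burn rate 2.4 mm/s meets the Class 4.1 criterion (Flammable Solid), so the metal-powder blend is Class 4.1.
Class 4.1 net quantity: (three 1.72 kg packs = 5.16 kg) + 5.75 kg = 10.91 kg.
10.91 kg exceeds the express courier limit of 10 kg for Class 4.1.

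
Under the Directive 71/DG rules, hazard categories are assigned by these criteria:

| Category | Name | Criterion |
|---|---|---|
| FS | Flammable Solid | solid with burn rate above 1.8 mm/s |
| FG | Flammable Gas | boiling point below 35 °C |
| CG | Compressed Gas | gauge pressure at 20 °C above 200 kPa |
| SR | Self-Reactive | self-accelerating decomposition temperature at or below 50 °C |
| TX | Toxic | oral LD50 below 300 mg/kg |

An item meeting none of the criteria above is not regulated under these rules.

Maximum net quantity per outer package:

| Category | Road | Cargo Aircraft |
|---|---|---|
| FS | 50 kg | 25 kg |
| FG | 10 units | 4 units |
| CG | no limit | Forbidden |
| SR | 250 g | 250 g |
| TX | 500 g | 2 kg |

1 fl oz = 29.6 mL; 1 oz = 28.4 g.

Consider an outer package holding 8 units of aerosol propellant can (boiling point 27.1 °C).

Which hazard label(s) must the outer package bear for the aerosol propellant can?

Aerosol propellant can: boiling point 27.1 °C < 35 °C → Category FG (Flammable Gas).
Only the Category FG label is required.

Category FG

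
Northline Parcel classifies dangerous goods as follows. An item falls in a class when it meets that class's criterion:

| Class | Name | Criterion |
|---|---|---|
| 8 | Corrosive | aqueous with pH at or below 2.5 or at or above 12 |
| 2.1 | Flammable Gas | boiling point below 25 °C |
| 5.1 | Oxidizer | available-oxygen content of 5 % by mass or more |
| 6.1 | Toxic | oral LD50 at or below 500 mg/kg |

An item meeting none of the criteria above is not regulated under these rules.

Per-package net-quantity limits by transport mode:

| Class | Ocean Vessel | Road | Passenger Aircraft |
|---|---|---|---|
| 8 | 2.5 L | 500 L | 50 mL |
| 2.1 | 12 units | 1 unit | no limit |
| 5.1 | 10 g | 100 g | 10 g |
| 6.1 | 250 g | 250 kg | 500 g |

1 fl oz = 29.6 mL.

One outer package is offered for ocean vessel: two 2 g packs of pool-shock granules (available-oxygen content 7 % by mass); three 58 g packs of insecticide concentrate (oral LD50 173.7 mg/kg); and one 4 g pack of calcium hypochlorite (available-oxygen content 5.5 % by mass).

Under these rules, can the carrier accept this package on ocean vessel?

With available-oxygen content 7 % by mass (≥ 5 % by mass), the pool-shock granules fall in Class 5.1.
Oral LD50 173.7 mg/kg meets the Class 6.1 criterion (Toxic), so the insecticide concentrate is Class 6.1.
Available-oxygen content 5.5 % by mass meets the Class 5.1 criterion (Oxidizer), so the calcium hypochlorite is Class 5.1.
Total Class 5.1: (two 2 g packs = 4 g) + 4 g = 8 g.
That is within the Class 5.1 ocean vessel limit of 10 g.
Class 6.1 quantity: three 58 g packs = 174 g.
174 g is within the ocean vessel limit of 250 g for Class 6.1.
Every hazard class is within its ocean vessel limit and no segregation rule is violated.

Yes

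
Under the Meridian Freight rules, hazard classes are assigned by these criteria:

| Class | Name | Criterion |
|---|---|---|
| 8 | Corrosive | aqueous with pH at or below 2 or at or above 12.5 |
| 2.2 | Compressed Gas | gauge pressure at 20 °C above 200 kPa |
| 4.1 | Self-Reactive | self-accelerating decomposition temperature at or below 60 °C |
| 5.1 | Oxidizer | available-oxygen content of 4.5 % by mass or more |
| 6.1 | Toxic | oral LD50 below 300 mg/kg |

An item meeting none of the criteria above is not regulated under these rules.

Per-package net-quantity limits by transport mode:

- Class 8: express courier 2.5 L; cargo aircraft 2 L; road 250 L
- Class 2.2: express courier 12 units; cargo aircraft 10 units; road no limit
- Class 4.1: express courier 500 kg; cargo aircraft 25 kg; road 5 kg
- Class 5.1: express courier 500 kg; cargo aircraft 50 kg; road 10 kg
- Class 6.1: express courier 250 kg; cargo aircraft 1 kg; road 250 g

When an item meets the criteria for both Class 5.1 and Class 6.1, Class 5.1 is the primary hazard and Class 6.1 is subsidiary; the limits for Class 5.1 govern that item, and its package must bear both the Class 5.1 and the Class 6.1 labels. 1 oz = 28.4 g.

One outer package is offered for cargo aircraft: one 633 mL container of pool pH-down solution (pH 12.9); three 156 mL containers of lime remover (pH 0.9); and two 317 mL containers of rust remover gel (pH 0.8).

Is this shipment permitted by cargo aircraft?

Pool pH-down solution: pH 12.9 ≥ 12.5 → Class 8 (Corrosive).
pH 0.9 meets the Class 8 criterion (Corrosive), so the lime remover is Class 8.
The rust remover gel has pH 0.8, which is ≤ 2, so it is Class 8 (Corrosive).
Class 8 net quantity: 633 mL + (three 156 mL containers = 468 mL) + (two 317 mL containers = 634 mL) = 1.735 L.
1.735 L is within the cargo aircraft limit of 2 L for Class 8.

Yes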